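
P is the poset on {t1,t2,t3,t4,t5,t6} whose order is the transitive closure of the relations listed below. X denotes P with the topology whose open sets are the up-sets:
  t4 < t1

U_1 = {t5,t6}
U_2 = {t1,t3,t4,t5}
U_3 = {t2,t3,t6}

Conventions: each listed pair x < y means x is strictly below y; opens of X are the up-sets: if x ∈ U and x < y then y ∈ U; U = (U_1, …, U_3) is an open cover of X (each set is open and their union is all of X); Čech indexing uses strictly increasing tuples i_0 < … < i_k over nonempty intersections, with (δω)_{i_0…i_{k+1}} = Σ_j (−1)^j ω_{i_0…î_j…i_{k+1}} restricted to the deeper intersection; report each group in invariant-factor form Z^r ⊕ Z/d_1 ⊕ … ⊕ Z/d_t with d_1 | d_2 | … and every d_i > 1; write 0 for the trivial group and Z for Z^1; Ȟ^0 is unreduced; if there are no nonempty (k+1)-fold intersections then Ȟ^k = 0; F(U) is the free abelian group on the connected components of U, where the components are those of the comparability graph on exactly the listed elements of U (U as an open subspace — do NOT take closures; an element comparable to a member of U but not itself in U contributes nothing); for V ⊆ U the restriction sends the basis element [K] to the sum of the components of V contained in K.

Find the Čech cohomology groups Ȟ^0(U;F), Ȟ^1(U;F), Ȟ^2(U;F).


Ȟ^0 ≅ Z^5; Ȟ^1 ≅ 0; Ȟ^2 ≅ 0

nerve simplices:
  U12={t5} U13={t6} U23={t3}
components per intersection:
  U1: {t5} {t6}
  U2: {t1,t4} {t3} {t5}
  U3: {t2} {t3} {t6}
  U12: {t5}
  U13: {t6}
  U23: {t3}
C dims 8,3; δ0: rk 3, SNF 1^3
degree 0: 8−3−0 = 5 → Ȟ^0 ≅ Z^5
degree 1: 3−0−3 = 0 → Ȟ^1 ≅ 0
degree 2: 0−0−0 = 0 → Ȟ^2 ≅ 0


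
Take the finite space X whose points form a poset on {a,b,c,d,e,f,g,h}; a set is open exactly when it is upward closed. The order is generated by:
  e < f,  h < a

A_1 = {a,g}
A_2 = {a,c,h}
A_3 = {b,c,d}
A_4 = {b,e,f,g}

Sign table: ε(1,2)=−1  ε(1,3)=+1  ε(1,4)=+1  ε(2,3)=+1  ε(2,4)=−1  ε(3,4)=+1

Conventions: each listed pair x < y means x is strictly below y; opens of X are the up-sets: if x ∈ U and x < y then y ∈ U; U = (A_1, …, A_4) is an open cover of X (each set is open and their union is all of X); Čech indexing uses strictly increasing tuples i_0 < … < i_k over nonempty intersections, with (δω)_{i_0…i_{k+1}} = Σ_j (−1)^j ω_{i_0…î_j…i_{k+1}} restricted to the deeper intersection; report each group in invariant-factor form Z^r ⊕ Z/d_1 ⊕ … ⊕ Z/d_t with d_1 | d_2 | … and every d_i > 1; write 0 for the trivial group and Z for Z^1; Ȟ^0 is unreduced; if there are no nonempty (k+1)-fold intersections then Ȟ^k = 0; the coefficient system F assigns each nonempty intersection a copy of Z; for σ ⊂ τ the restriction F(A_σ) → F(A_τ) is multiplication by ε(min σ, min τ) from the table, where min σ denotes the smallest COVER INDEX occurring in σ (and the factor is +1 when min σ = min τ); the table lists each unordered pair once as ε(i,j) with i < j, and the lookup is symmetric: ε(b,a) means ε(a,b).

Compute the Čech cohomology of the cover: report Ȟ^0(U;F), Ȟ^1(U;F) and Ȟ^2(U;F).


Ȟ^0 = 0,  Ȟ^1 = Z/2,  Ȟ^2 = 0

intersection data:
  A12={a} A14={g} A23={c} A34={b}
C dims 4,4; δ0: rk 4, SNF 1^3·2
Ȟ^0 = (4 − 4) − 0 = 0, so Ȟ^0 ≅ 0
Ȟ^1 = (4 − 0) − 4 = 0 plus torsion [2], so Ȟ^1 ≅ Z/2
Ȟ^2 = (0 − 0) − 0 = 0, so Ȟ^2 ≅ 0


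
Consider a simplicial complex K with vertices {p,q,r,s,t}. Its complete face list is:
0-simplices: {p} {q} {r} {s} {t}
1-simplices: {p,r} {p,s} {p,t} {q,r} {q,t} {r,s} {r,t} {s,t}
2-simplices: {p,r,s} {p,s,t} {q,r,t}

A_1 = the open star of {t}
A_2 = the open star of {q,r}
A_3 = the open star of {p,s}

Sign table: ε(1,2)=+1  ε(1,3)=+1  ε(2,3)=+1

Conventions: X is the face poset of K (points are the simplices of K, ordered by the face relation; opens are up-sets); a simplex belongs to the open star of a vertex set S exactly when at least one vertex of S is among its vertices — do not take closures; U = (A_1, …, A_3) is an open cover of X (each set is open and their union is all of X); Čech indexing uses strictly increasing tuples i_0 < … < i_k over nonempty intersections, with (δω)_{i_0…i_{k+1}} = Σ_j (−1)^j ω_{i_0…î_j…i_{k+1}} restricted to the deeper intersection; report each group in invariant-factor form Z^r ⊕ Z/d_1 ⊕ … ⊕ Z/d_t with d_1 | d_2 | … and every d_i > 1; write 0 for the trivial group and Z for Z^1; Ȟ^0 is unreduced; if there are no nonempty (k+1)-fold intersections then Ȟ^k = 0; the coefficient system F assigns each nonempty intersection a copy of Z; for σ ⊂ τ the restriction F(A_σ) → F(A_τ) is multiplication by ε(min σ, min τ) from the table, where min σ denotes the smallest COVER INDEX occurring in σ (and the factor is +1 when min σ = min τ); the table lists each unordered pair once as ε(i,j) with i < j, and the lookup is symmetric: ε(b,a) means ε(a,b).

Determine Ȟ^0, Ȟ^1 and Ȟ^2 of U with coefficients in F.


Ȟ^0 ≅ Z, Ȟ^1 ≅ Z, Ȟ^2 ≅ 0

intersection data:
  A1={{t},{p,t},{q,t},{r,t},{s,t},{p,s,t},{q,r,t}} A2={{q},{r},{p,r},{q,r},{q,t},{r,s},{r,t},{p,r,s},{q,r,t}} A3={{p},{s},{p,r},{p,s},{p,t},{r,s},{s,t},{p,r,s},{p,s,t}}
  A12={{q,t},{r,t},{q,r,t}} A13={{p,t},{s,t},{p,s,t}} A23={{p,r},{r,s},{p,r,s}}
C dims 3,3; δ0: rk 2, SNF 1^2
Ȟ^0 = (3 − 2) − 0 = 1, so Ȟ^0 ≅ Z
Ȟ^1 = (3 − 0) − 2 = 1, so Ȟ^1 ≅ Z
Ȟ^2 = (0 − 0) − 0 = 0, so Ȟ^2 ≅ 0


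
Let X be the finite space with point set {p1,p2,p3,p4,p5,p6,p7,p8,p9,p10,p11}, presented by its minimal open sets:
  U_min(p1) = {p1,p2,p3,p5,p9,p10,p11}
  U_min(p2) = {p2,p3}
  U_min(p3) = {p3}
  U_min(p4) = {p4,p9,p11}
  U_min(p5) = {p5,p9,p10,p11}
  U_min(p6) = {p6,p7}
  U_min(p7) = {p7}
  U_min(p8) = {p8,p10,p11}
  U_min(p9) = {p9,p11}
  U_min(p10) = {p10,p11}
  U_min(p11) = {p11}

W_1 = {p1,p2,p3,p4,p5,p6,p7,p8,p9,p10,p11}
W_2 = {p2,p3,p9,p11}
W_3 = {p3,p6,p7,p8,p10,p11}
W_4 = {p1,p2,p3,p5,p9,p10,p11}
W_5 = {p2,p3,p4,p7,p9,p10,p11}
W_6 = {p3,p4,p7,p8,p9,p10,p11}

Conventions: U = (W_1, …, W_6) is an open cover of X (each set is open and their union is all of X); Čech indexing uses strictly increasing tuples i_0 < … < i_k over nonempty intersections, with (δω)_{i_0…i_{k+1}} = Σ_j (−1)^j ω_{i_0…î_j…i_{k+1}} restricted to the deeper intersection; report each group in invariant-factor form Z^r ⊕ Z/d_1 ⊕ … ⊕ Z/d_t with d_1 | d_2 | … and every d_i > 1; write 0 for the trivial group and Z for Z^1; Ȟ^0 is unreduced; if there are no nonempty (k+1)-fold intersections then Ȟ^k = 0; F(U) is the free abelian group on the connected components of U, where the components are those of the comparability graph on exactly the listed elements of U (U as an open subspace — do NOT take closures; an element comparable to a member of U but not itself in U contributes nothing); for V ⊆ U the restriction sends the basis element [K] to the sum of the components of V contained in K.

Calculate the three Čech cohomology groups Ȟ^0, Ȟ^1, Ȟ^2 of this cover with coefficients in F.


intersection data:
  W12={p2,p3,p9,p11} W13={p3,p6,p7,p8,p10,p11} W14={p1,p2,p3,p5,p9,p10,p11} W15={p2,p3,p4,p7,p9,p10,p11} W16={p3,p4,p7,p8,p9,p10,p11} W23={p3,p11} W24={p2,p3,p9,p11} W25={p2,p3,p9,p11} W26={p3,p9,p11} W34={p3,p10,p11} W35={p3,p7,p10,p11} W36={p3,p7,p8,p10,p11} W45={p2,p3,p9,p10,p11} W46={p3,p9,p10,p11} W56={p3,p4,p7,p9,p10,p11}
  W123={p3,p11} W124={p2,p3,p9,p11} W125={p2,p3,p9,p11} W126={p3,p9,p11} W134={p3,p10,p11} W135={p3,p7,p10,p11} W136={p3,p7,p8,p10,p11} W145={p2,p3,p9,p10,p11} W146={p3,p9,p10,p11} W156={p3,p4,p7,p9,p10,p11} W234={p3,p11} W235={p3,p11} W236={p3,p11} W245={p2,p3,p9,p11} W246={p3,p9,p11} W256={p3,p9,p11} W345={p3,p10,p11} W346={p3,p10,p11} W356={p3,p7,p10,p11} W456={p3,p9,p10,p11}
  W1234={p3,p11} W1235={p3,p11} W1236={p3,p11} W1245={p2,p3,p9,p11} W1246={p3,p9,p11} W1256={p3,p9,p11} W1345={p3,p10,p11} W1346={p3,p10,p11} W1356={p3,p7,p10,p11} W1456={p3,p9,p10,p11} W2345={p3,p11} W2346={p3,p11} W2356={p3,p11} W2456={p3,p9,p11} W3456={p3,p10,p11}
  W12345={p3,p11} W12346={p3,p11} W12356={p3,p11} W12456={p3,p9,p11} W13456={p3,p10,p11} W23456={p3,p11}
  W123456={p3,p11}
components per intersection:
  W1: {p1,p2,p3,p4,p5,p8,p9,p10,p11} {p6,p7}
  W2: {p2,p3} {p9,p11}
  W3: {p3} {p6,p7} {p8,p10,p11}
  W4: {p1,p2,p3,p5,p9,p10,p11}
  W5: {p2,p3} {p4,p9,p10,p11} {p7}
  W6: {p3} {p4,p8,p9,p10,p11} {p7}
  W12: {p2,p3} {p9,p11}
  W13: {p3} {p6,p7} {p8,p10,p11}
  W14: {p1,p2,p3,p5,p9,p10,p11}
  W15: {p2,p3} {p4,p9,p10,p11} {p7}
  W16: {p3} {p4,p8,p9,p10,p11} {p7}
  W23: {p3} {p11}
  W24: {p2,p3} {p9,p11}
  W25: {p2,p3} {p9,p11}
  W26: {p3} {p9,p11}
  W34: {p3} {p10,p11}
  W35: {p3} {p7} {p10,p11}
  W36: {p3} {p7} {p8,p10,p11}
  W45: {p2,p3} {p9,p10,p11}
  W46: {p3} {p9,p10,p11}
  W56: {p3} {p4,p9,p10,p11} {p7}
  W123: {p3} {p11}
  W124: {p2,p3} {p9,p11}
  W125: {p2,p3} {p9,p11}
  W126: {p3} {p9,p11}
  W134: {p3} {p10,p11}
  W135: {p3} {p7} {p10,p11}
  W136: {p3} {p7} {p8,p10,p11}
  W145: {p2,p3} {p9,p10,p11}
  W146: {p3} {p9,p10,p11}
  W156: {p3} {p4,p9,p10,p11} {p7}
  W234: {p3} {p11}
  W235: {p3} {p11}
  W236: {p3} {p11}
  W245: {p2,p3} {p9,p11}
  W246: {p3} {p9,p11}
  W256: {p3} {p9,p11}
  W345: {p3} {p10,p11}
  W346: {p3} {p10,p11}
  W356: {p3} {p7} {p10,p11}
  W456: {p3} {p9,p10,p11}
  W1234: {p3} {p11}
  W1235: {p3} {p11}
  W1236: {p3} {p11}
  W1245: {p2,p3} {p9,p11}
  W1246: {p3} {p9,p11}
  W1256: {p3} {p9,p11}
  W1345: {p3} {p10,p11}
  W1346: {p3} {p10,p11}
  W1356: {p3} {p7} {p10,p11}
  W1456: {p3} {p9,p10,p11}
  W2345: {p3} {p11}
  W2346: {p3} {p11}
  W2356: {p3} {p11}
  W2456: {p3} {p9,p11}
  W3456: {p3} {p10,p11}
  W12345: {p3} {p11}
  W12346: {p3} {p11}
  W12356: {p3} {p11}
  W12456: {p3} {p9,p11}
  W13456: {p3} {p10,p11}
  W23456: {p3} {p11}
  W123456: {p3} {p11}
C dims 14,35,44,31; δ0: rk 12, SNF 1^12; δ1: rk 23, SNF 1^23; δ2: rk 21, SNF 1^21
Ȟ^0 = (14 − 12) − 0 = 2, so Ȟ^0 ≅ Z^2
Ȟ^1 = (35 − 23) − 12 = 0, so Ȟ^1 ≅ 0
Ȟ^2 = (44 − 21) − 23 = 0, so Ȟ^2 ≅ 0

Ȟ^0 ≅ Z^2; Ȟ^1 ≅ 0; Ȟ^2 ≅ 0


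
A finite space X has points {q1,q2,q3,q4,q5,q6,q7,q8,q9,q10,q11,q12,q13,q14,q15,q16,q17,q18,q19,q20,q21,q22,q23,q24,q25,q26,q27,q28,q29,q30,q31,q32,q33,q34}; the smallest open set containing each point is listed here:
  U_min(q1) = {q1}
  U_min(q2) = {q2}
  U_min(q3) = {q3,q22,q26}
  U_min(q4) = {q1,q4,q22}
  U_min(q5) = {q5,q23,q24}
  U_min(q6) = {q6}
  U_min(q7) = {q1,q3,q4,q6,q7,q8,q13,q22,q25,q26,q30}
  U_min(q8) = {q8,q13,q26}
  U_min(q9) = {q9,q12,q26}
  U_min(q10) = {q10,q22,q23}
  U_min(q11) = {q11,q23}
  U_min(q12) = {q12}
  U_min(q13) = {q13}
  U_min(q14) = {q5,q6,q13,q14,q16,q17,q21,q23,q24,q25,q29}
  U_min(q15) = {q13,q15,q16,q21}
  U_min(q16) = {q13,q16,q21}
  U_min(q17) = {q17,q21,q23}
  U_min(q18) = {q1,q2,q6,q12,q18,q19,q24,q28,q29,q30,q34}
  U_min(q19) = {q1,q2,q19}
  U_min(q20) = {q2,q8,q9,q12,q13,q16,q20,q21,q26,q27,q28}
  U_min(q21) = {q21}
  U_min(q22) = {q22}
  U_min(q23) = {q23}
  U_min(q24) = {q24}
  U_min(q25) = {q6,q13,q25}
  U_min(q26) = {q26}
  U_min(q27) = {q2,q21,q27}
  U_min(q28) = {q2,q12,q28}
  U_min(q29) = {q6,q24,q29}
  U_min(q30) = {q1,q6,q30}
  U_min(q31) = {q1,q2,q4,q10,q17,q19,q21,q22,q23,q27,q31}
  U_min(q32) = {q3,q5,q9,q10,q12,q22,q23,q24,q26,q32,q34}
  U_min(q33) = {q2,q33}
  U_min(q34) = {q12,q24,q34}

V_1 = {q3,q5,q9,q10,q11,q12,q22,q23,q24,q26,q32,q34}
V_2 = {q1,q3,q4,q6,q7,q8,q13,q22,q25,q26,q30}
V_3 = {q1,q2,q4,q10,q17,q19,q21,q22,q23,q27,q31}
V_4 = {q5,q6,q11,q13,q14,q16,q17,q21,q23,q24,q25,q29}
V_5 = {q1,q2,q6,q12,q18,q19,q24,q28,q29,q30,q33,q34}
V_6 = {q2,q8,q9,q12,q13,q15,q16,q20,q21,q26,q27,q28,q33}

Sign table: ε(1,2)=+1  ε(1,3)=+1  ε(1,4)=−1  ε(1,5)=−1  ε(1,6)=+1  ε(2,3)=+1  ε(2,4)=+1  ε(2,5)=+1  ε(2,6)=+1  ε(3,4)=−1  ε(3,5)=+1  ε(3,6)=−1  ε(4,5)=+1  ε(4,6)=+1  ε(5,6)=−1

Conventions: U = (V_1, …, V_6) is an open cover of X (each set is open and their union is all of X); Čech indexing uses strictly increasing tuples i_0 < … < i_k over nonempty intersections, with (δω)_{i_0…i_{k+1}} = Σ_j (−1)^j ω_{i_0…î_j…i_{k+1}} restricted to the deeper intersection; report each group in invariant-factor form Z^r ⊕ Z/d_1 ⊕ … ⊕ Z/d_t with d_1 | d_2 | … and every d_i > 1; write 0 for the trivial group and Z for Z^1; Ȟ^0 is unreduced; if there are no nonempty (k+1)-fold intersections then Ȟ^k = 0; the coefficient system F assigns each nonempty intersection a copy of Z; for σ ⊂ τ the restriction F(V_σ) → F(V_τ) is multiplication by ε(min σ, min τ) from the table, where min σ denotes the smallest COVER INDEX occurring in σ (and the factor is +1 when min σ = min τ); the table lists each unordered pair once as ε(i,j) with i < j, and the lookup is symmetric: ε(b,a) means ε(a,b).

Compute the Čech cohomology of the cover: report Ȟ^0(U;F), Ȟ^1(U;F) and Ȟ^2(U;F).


Ȟ^0 = 0, Ȟ^1 = Z/2 and Ȟ^2 = Z

nerve of the cover:
  V12={q3,q22,q26} V13={q10,q22,q23} V14={q5,q11,q23,q24} V15={q12,q24,q34} V16={q9,q12,q26} V23={q1,q4,q22} V24={q6,q13,q25} V25={q1,q6,q30} V26={q8,q13,q26} V34={q17,q21,q23} V35={q1,q2,q19} V36={q2,q21,q27} V45={q6,q24,q29} V46={q13,q16,q21} V56={q2,q12,q28,q33}
  V123={q22} V126={q26} V134={q23} V145={q24} V156={q12} V235={q1} V245={q6} V246={q13} V346={q21} V356={q2}
C dims 6,15,10; δ0: rk 6, SNF 1^5·2; δ1: rk 9, SNF 1^9
Ȟ^0 = (6 − 6) − 0 = 0, so Ȟ^0 ≅ 0
Ȟ^1 = (15 − 9) − 6 = 0 plus torsion [2], so Ȟ^1 ≅ Z/2
Ȟ^2 = (10 − 0) − 9 = 1, so Ȟ^2 ≅ Z


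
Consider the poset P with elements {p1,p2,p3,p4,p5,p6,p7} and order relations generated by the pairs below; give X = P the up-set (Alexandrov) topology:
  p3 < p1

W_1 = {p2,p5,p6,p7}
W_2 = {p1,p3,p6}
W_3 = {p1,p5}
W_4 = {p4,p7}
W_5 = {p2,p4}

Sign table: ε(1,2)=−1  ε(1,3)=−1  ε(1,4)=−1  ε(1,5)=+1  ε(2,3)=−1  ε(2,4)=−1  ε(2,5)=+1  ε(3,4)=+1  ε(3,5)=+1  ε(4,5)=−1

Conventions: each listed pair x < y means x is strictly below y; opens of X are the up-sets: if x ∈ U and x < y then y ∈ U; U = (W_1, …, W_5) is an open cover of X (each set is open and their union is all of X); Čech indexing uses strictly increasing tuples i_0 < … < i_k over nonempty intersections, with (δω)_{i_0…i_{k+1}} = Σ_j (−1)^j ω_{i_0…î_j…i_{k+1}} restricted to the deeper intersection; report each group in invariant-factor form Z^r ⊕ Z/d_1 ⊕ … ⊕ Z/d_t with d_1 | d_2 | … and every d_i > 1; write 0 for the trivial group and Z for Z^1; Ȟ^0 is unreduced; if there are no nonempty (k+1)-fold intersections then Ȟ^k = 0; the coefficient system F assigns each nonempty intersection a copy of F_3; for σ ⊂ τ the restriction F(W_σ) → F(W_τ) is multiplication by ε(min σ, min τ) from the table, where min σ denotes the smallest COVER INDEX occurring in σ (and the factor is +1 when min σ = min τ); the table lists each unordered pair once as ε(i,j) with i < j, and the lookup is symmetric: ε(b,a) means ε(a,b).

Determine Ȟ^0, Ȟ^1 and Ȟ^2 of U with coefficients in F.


nerve of the cover:
  W12={p6} W13={p5} W14={p7} W15={p2} W23={p1} W45={p4}
C dims 5,6; δ0: rk_F3 5
Ȟ^0 = (5 − 5) − 0 = 0, so Ȟ^0 ≅ 0
Ȟ^1 = (6 − 0) − 5 = 1, so Ȟ^1 ≅ Z/3
Ȟ^2 = (0 − 0) − 0 = 0, so Ȟ^2 ≅ 0

Ȟ^0(U;F) ≅ 0, Ȟ^1(U;F) ≅ Z/3 and Ȟ^2(U;F) ≅ 0


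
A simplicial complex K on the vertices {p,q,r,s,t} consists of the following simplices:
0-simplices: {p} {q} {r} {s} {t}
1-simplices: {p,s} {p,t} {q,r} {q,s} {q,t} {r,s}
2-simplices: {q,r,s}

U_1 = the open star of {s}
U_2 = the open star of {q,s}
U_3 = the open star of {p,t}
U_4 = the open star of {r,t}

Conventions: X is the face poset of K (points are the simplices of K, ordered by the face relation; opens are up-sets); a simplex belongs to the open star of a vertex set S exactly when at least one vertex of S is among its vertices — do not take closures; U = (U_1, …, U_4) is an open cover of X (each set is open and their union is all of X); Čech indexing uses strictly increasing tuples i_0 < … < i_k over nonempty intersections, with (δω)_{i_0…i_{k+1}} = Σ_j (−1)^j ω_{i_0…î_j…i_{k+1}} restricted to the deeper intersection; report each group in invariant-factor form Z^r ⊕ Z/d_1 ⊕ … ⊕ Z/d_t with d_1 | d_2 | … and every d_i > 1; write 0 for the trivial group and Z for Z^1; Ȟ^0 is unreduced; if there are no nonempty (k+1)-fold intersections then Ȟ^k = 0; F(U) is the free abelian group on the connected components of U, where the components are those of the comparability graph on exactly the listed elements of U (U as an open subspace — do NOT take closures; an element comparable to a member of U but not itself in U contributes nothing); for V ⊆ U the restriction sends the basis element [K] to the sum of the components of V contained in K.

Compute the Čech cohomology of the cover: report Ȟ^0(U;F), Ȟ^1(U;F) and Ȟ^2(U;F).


Ȟ^0(U;F) ≅ Z,  Ȟ^1(U;F) ≅ Z,  Ȟ^2(U;F) ≅ 0

nerve of the cover:
  U1={{s},{p,s},{q,s},{r,s},{q,r,s}} U2={{q},{s},{p,s},{q,r},{q,s},{q,t},{r,s},{q,r,s}} U3={{p},{t},{p,s},{p,t},{q,t}} U4={{r},{t},{p,t},{q,r},{q,t},{r,s},{q,r,s}}
  U12={{s},{p,s},{q,s},{r,s},{q,r,s}} U13={{p,s}} U14={{r,s},{q,r,s}} U23={{p,s},{q,t}} U24={{q,r},{q,t},{r,s},{q,r,s}} U34={{t},{p,t},{q,t}}
  U123={{p,s}} U124={{r,s},{q,r,s}} U234={{q,t}}
components per intersection:
  U1: {{s},{p,s},{q,s},{r,s},{q,r,s}}
  U2: {{q},{s},{p,s},{q,r},{q,s},{q,t},{r,s},{q,r,s}}
  U3: {{p},{t},{p,s},{p,t},{q,t}}
  U4: {{r},{q,r},{r,s},{q,r,s}} {{t},{p,t},{q,t}}
  U12: {{s},{p,s},{q,s},{r,s},{q,r,s}}
  U13: {{p,s}}
  U14: {{r,s},{q,r,s}}
  U23: {{p,s}} {{q,t}}
  U24: {{q,r},{r,s},{q,r,s}} {{q,t}}
  U34: {{t},{p,t},{q,t}}
  U123: {{p,s}}
  U124: {{r,s},{q,r,s}}
  U234: {{q,t}}
C dims 5,8,3; δ0: rk 4, SNF 1^4; δ1: rk 3, SNF 1^3
Ȟ^0 = (5 − 4) − 0 = 1, so Ȟ^0 ≅ Z
Ȟ^1 = (8 − 3) − 4 = 1, so Ȟ^1 ≅ Z
Ȟ^2 = (3 − 0) − 3 = 0, so Ȟ^2 ≅ 0


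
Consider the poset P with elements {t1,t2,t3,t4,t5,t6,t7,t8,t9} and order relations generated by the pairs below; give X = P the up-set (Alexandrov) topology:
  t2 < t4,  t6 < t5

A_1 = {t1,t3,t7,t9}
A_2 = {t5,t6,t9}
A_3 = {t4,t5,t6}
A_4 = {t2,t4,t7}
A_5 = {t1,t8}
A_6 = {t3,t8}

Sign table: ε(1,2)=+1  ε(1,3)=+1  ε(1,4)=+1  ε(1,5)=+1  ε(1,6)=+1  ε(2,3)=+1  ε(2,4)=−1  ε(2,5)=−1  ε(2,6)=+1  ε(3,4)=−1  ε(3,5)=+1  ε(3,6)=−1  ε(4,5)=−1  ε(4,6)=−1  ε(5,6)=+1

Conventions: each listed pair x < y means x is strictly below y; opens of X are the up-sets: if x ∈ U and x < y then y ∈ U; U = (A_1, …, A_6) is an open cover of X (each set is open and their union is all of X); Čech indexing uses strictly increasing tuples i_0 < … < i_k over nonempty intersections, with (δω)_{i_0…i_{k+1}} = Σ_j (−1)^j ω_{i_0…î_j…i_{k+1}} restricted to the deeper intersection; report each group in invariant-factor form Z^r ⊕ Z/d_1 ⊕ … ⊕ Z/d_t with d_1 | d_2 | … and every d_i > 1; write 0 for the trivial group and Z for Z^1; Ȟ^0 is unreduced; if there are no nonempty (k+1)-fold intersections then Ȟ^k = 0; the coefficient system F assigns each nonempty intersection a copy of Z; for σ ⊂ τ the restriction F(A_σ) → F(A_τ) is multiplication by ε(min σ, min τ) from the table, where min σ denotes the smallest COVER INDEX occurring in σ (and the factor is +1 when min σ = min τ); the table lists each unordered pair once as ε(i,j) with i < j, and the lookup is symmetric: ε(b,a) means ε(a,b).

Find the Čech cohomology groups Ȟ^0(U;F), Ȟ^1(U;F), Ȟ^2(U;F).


nerve of the cover:
  A12={t9} A14={t7} A15={t1} A16={t3} A23={t5,t6} A34={t4} A56={t8}
C dims 6,7; δ0: rk 6, SNF 1^5·2
Ȟ^0 = (6 − 6) − 0 = 0, so Ȟ^0 ≅ 0
Ȟ^1 = (7 − 0) − 6 = 1 plus torsion [2], so Ȟ^1 ≅ Z ⊕ Z/2
Ȟ^2 = (0 − 0) − 0 = 0, so Ȟ^2 ≅ 0

Ȟ^0 ≅ 0, Ȟ^1 ≅ Z ⊕ Z/2, Ȟ^2 ≅ 0


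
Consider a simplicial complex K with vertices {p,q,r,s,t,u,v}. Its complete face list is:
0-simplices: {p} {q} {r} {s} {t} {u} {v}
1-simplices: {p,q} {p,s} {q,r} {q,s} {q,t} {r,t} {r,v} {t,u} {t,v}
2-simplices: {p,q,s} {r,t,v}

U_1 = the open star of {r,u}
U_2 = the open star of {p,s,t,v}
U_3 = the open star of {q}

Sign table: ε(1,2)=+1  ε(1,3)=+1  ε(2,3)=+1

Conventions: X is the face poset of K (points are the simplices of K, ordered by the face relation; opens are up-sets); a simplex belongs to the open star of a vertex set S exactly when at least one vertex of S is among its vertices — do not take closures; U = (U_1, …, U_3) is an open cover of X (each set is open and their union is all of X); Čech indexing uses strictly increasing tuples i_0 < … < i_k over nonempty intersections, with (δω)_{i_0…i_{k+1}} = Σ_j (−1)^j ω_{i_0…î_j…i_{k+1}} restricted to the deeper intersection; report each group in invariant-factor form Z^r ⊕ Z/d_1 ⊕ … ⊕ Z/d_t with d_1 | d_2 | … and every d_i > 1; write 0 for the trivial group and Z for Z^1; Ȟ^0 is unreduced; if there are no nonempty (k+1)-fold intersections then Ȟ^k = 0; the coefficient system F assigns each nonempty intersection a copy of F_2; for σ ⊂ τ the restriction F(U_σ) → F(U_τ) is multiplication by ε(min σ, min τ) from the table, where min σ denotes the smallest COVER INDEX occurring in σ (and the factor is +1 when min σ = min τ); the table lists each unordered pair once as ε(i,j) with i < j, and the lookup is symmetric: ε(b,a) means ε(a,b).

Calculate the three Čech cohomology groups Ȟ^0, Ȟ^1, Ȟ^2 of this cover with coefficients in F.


nerve of the cover:
  U1={{r},{u},{q,r},{r,t},{r,v},{t,u},{r,t,v}} U2={{p},{s},{t},{v},{p,q},{p,s},{q,s},{q,t},{r,t},{r,v},{t,u},{t,v},{p,q,s},{r,t,v}} U3={{q},{p,q},{q,r},{q,s},{q,t},{p,q,s}}
  U12={{r,t},{r,v},{t,u},{r,t,v}} U13={{q,r}} U23={{p,q},{q,s},{q,t},{p,q,s}}
C dims 3,3; δ0: rk_F2 2
Ȟ^0 = (3 − 2) − 0 = 1, so Ȟ^0 ≅ Z/2
Ȟ^1 = (3 − 0) − 2 = 1, so Ȟ^1 ≅ Z/2
Ȟ^2 = (0 − 0) − 0 = 0, so Ȟ^2 ≅ 0

Ȟ^0(U;F) ≅ Z/2,  Ȟ^1(U;F) ≅ Z/2,  Ȟ^2(U;F) ≅ 0


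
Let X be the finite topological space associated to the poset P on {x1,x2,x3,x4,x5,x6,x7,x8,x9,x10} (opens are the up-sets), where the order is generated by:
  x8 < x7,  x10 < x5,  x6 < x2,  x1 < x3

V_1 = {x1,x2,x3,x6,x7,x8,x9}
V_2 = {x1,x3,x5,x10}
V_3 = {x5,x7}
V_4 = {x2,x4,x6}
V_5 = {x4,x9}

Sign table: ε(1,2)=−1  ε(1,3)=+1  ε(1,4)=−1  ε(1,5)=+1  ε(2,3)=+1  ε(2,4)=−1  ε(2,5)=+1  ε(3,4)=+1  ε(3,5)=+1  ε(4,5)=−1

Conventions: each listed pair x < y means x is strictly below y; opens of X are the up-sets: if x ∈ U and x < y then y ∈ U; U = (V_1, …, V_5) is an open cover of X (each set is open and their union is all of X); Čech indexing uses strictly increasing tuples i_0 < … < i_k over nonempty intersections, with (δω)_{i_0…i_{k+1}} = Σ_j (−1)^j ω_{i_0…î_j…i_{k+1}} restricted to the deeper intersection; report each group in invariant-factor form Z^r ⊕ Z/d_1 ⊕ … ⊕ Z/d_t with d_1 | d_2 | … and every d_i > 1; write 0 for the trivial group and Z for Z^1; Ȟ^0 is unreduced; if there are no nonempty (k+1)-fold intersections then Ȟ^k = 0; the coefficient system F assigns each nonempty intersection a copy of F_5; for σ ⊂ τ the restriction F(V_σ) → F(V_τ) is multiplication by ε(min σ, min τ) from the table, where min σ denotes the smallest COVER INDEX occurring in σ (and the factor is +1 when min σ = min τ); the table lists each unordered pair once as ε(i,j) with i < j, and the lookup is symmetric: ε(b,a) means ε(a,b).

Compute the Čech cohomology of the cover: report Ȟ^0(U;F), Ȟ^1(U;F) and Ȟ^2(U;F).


nonempty intersections:
  V12={x1,x3} V13={x7} V14={x2,x6} V15={x9} V23={x5} V45={x4}
C dims 5,6; δ0: rk_F5 5
Ȟ^0: (5−5)−0=0 ⇒ 0
Ȟ^1: (6−0)−5=1 ⇒ Z/5
Ȟ^2: (0−0)−0=0 ⇒ 0

Ȟ^0(U;F) ≅ 0, Ȟ^1(U;F) ≅ Z/5 and Ȟ^2(U;F) ≅ 0


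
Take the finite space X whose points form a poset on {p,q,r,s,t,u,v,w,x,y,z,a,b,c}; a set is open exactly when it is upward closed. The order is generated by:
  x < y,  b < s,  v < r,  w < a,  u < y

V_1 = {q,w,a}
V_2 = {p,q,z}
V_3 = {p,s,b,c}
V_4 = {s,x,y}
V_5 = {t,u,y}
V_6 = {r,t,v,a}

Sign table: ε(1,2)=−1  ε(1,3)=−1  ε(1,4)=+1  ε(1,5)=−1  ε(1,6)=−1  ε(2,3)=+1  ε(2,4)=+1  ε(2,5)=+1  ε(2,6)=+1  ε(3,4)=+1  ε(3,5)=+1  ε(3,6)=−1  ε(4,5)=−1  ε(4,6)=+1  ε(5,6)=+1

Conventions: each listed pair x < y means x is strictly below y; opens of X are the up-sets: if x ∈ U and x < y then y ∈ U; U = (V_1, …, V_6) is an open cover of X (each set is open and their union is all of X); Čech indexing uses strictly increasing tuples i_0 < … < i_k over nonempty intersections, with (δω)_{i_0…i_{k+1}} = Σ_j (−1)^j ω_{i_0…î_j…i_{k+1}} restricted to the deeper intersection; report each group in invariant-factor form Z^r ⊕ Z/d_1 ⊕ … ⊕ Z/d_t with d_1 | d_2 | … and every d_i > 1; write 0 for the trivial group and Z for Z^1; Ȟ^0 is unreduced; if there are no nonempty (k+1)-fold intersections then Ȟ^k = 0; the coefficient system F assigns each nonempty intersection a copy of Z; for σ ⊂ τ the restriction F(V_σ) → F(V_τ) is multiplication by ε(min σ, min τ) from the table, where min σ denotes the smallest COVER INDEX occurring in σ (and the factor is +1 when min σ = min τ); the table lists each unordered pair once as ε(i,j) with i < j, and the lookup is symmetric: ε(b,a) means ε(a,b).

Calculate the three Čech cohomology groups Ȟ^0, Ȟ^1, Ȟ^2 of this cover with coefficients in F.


nerve of the cover:
  V12={q} V16={a} V23={p} V34={s} V45={y} V56={t}
C dims 6,6; δ0: rk 6, SNF 1^5·2
Ȟ^0 = (6 − 6) − 0 = 0, so Ȟ^0 ≅ 0
Ȟ^1 = (6 − 0) − 6 = 0 plus torsion [2], so Ȟ^1 ≅ Z/2
Ȟ^2 = (0 − 0) − 0 = 0, so Ȟ^2 ≅ 0

Ȟ^0 ≅ 0, Ȟ^1 ≅ Z/2, Ȟ^2 ≅ 0


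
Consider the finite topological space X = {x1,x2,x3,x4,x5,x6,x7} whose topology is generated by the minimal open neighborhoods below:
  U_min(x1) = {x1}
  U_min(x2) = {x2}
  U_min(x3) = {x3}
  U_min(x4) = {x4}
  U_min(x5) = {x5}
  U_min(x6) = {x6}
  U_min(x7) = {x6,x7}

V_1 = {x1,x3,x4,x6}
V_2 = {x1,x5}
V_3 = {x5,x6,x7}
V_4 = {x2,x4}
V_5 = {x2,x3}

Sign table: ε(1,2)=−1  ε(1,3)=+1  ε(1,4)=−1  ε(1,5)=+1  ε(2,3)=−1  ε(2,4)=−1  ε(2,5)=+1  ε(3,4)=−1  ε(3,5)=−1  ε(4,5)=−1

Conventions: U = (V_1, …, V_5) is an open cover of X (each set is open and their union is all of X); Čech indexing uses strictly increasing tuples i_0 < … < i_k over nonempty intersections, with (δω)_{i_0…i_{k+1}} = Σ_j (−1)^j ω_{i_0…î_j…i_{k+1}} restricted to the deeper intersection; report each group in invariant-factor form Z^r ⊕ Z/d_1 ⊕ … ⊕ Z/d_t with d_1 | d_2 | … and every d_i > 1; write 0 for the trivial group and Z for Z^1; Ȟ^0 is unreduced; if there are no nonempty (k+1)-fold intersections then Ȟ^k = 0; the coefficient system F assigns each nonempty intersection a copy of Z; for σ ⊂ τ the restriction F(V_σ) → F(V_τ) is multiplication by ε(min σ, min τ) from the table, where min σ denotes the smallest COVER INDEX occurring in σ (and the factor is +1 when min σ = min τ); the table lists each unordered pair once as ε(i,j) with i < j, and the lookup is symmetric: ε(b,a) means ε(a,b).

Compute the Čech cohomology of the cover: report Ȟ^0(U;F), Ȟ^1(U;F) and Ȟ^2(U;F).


Ȟ^0(U;F) ≅ Z, Ȟ^1(U;F) ≅ Z^2 and Ȟ^2(U;F) ≅ 0

nonempty overlaps:
  V12={x1} V13={x6} V14={x4} V15={x3} V23={x5} V45={x2}
C dims 5,6; δ0: rk 4, SNF 1^4
degree 0: 5−4−0 = 1 → Ȟ^0 ≅ Z
degree 1: 6−0−4 = 2 → Ȟ^1 ≅ Z^2
degree 2: 0−0−0 = 0 → Ȟ^2 ≅ 0


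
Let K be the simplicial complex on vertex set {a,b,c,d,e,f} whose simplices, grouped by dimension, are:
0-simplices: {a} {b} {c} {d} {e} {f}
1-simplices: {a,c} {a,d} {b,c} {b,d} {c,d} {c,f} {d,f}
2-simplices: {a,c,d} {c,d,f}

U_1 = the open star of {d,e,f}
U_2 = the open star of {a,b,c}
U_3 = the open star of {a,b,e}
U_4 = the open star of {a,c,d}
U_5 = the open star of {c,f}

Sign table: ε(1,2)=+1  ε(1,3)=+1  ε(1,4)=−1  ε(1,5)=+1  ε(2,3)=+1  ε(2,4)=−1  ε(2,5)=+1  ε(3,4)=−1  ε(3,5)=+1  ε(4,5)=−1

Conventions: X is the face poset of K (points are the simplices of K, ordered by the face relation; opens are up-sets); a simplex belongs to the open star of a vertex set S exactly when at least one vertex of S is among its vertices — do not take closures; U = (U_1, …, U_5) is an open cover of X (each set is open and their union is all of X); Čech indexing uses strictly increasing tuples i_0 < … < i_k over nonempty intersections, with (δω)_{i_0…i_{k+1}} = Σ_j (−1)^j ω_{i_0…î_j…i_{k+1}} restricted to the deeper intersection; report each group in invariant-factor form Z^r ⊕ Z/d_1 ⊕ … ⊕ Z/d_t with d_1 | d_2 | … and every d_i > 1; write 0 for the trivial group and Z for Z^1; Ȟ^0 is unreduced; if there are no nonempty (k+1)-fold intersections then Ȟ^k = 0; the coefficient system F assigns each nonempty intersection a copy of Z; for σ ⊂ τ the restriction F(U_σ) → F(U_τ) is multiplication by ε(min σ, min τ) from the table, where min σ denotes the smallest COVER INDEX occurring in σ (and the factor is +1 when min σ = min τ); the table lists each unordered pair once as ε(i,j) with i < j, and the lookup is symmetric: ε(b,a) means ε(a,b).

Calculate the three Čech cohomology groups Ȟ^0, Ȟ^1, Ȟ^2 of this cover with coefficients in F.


Ȟ^0 ≅ Z, Ȟ^1 ≅ 0, Ȟ^2 ≅ 0

nonempty overlaps:
  U1={{d},{e},{f},{a,d},{b,d},{c,d},{c,f},{d,f},{a,c,d},{c,d,f}} U2={{a},{b},{c},{a,c},{a,d},{b,c},{b,d},{c,d},{c,f},{a,c,d},{c,d,f}} U3={{a},{b},{e},{a,c},{a,d},{b,c},{b,d},{a,c,d}} U4={{a},{c},{d},{a,c},{a,d},{b,c},{b,d},{c,d},{c,f},{d,f},{a,c,d},{c,d,f}} U5={{c},{f},{a,c},{b,c},{c,d},{c,f},{d,f},{a,c,d},{c,d,f}}
  U12={{a,d},{b,d},{c,d},{c,f},{a,c,d},{c,d,f}} U13={{e},{a,d},{b,d},{a,c,d}} U14={{d},{a,d},{b,d},{c,d},{c,f},{d,f},{a,c,d},{c,d,f}} U15={{f},{c,d},{c,f},{d,f},{a,c,d},{c,d,f}} U23={{a},{b},{a,c},{a,d},{b,c},{b,d},{a,c,d}} U24={{a},{c},{a,c},{a,d},{b,c},{b,d},{c,d},{c,f},{a,c,d},{c,d,f}} U25={{c},{a,c},{b,c},{c,d},{c,f},{a,c,d},{c,d,f}} U34={{a},{a,c},{a,d},{b,c},{b,d},{a,c,d}} U35={{a,c},{b,c},{a,c,d}} U45={{c},{a,c},{b,c},{c,d},{c,f},{d,f},{a,c,d},{c,d,f}}
  U123={{a,d},{b,d},{a,c,d}} U124={{a,d},{b,d},{c,d},{c,f},{a,c,d},{c,d,f}} U125={{c,d},{c,f},{a,c,d},{c,d,f}} U134={{a,d},{b,d},{a,c,d}} U135={{a,c,d}} U145={{c,d},{c,f},{d,f},{a,c,d},{c,d,f}} U234={{a},{a,c},{a,d},{b,c},{b,d},{a,c,d}} U235={{a,c},{b,c},{a,c,d}} U245={{c},{a,c},{b,c},{c,d},{c,f},{a,c,d},{c,d,f}} U345={{a,c},{b,c},{a,c,d}}
  U1234={{a,d},{b,d},{a,c,d}} U1235={{a,c,d}} U1245={{c,d},{c,f},{a,c,d},{c,d,f}} U1345={{a,c,d}} U2345={{a,c},{b,c},{a,c,d}}
  U12345={{a,c,d}}
C dims 5,10,10,5; δ0: rk 4, SNF 1^4; δ1: rk 6, SNF 1^6; δ2: rk 4, SNF 1^4
degree 0: 5−4−0 = 1 → Ȟ^0 ≅ Z
degree 1: 10−6−4 = 0 → Ȟ^1 ≅ 0
degree 2: 10−4−6 = 0 → Ȟ^2 ≅ 0


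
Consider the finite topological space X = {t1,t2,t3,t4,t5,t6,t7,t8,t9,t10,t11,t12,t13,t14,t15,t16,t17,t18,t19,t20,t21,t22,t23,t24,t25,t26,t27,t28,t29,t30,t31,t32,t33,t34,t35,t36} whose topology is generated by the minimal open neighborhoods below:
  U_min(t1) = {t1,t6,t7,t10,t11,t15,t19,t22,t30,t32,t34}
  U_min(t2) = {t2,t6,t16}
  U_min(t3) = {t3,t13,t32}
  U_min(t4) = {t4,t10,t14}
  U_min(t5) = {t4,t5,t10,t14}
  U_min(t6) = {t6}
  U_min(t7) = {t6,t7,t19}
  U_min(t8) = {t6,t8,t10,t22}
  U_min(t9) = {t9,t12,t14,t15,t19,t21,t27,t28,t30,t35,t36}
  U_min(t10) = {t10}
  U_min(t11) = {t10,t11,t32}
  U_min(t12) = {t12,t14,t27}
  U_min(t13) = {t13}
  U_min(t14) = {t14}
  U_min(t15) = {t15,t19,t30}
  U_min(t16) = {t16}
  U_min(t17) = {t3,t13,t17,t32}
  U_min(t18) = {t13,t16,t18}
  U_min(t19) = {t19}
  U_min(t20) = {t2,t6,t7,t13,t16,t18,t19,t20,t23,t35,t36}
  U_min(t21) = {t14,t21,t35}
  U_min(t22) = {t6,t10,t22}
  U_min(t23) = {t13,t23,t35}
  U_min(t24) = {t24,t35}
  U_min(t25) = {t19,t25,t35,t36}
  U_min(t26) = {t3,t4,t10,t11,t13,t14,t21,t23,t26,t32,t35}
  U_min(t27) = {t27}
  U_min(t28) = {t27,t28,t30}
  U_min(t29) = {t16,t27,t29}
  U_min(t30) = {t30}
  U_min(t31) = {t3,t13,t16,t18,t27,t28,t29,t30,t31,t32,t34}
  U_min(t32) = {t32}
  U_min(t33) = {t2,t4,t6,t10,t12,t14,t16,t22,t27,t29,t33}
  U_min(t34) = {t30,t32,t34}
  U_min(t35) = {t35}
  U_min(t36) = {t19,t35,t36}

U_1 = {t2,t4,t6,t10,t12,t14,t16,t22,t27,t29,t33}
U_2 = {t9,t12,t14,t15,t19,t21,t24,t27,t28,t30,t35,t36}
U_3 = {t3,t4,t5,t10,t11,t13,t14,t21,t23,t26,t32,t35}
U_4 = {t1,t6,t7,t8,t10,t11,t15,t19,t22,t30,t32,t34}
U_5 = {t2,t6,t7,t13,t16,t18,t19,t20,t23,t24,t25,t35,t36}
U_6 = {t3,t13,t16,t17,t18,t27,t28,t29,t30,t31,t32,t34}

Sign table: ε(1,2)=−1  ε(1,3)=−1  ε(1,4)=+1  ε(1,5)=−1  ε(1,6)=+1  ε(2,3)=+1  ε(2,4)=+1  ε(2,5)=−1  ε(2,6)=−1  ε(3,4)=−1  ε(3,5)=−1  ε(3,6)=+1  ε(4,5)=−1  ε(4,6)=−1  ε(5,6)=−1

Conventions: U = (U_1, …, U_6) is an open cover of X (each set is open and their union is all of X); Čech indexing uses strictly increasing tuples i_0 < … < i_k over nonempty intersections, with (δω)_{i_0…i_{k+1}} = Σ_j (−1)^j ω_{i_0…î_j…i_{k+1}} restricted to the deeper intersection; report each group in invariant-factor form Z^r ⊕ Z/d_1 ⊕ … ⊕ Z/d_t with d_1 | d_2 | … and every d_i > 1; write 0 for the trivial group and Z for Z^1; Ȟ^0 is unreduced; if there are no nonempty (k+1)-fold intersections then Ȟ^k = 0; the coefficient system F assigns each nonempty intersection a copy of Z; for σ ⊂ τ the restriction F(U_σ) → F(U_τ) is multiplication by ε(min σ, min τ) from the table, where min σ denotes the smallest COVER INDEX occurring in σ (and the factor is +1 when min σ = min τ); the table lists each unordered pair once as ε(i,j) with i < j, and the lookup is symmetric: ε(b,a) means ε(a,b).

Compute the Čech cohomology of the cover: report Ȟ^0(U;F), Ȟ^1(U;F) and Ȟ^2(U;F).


Ȟ^0 ≅ 0, Ȟ^1 ≅ Z/2 and Ȟ^2 ≅ Z

cover nerve:
  U12={t12,t14,t27} U13={t4,t10,t14} U14={t6,t10,t22} U15={t2,t6,t16} U16={t16,t27,t29} U23={t14,t21,t35} U24={t15,t19,t30} U25={t19,t24,t35,t36} U26={t27,t28,t30} U34={t10,t11,t32} U35={t13,t23,t35} U36={t3,t13,t32} U45={t6,t7,t19} U46={t30,t32,t34} U56={t13,t16,t18}
  U123={t14} U126={t27} U134={t10} U145={t6} U156={t16} U235={t35} U245={t19} U246={t30} U346={t32} U356={t13}
C dims 6,15,10; δ0: rk 6, SNF 1^5·2; δ1: rk 9, SNF 1^9
Ȟ^0: (6−6)−0=0 ⇒ 0
Ȟ^1: (15−9)−6=0 plus torsion [2] ⇒ Z/2
Ȟ^2: (10−0)−9=1 ⇒ Z


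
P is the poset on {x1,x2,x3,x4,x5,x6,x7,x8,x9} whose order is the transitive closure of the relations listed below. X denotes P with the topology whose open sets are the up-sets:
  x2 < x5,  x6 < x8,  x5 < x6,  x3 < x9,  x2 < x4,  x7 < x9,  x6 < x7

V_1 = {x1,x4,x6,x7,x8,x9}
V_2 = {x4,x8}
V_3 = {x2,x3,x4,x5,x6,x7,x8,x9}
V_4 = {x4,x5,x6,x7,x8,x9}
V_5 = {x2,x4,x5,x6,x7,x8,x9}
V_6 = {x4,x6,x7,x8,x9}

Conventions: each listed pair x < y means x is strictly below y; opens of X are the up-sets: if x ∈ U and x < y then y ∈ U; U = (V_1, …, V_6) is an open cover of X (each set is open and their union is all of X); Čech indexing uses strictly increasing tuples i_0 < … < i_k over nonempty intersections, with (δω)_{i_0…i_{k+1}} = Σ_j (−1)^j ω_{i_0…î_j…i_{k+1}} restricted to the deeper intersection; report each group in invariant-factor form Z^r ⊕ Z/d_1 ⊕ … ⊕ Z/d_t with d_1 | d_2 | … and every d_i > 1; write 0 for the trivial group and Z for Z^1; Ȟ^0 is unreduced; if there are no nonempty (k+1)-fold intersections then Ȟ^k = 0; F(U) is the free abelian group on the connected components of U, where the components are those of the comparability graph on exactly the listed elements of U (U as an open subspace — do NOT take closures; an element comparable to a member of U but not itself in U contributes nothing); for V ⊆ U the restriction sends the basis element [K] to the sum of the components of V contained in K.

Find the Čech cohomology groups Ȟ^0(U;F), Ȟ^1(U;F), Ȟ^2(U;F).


nonempty overlaps:
  V12={x4,x8} V13={x4,x6,x7,x8,x9} V14={x4,x6,x7,x8,x9} V15={x4,x6,x7,x8,x9} V16={x4,x6,x7,x8,x9} V23={x4,x8} V24={x4,x8} V25={x4,x8} V26={x4,x8} V34={x4,x5,x6,x7,x8,x9} V35={x2,x4,x5,x6,x7,x8,x9} V36={x4,x6,x7,x8,x9} V45={x4,x5,x6,x7,x8,x9} V46={x4,x6,x7,x8,x9} V56={x4,x6,x7,x8,x9}
  V123={x4,x8} V124={x4,x8} V125={x4,x8} V126={x4,x8} V134={x4,x6,x7,x8,x9} V135={x4,x6,x7,x8,x9} V136={x4,x6,x7,x8,x9} V145={x4,x6,x7,x8,x9} V146={x4,x6,x7,x8,x9} V156={x4,x6,x7,x8,x9} V234={x4,x8} V235={x4,x8} V236={x4,x8} V245={x4,x8} V246={x4,x8} V256={x4,x8} V345={x4,x5,x6,x7,x8,x9} V346={x4,x6,x7,x8,x9} V356={x4,x6,x7,x8,x9} V456={x4,x6,x7,x8,x9}
  V1234={x4,x8} V1235={x4,x8} V1236={x4,x8} V1245={x4,x8} V1246={x4,x8} V1256={x4,x8} V1345={x4,x6,x7,x8,x9} V1346={x4,x6,x7,x8,x9} V1356={x4,x6,x7,x8,x9} V1456={x4,x6,x7,x8,x9} V2345={x4,x8} V2346={x4,x8} V2356={x4,x8} V2456={x4,x8} V3456={x4,x6,x7,x8,x9}
  V12345={x4,x8} V12346={x4,x8} V12356={x4,x8} V12456={x4,x8} V13456={x4,x6,x7,x8,x9} V23456={x4,x8}
  V123456={x4,x8}
components per intersection:
  V1: {x1} {x4} {x6,x7,x8,x9}
  V2: {x4} {x8}
  V3: {x2,x3,x4,x5,x6,x7,x8,x9}
  V4: {x4} {x5,x6,x7,x8,x9}
  V5: {x2,x4,x5,x6,x7,x8,x9}
  V6: {x4} {x6,x7,x8,x9}
  V12: {x4} {x8}
  V13: {x4} {x6,x7,x8,x9}
  V14: {x4} {x6,x7,x8,x9}
  V15: {x4} {x6,x7,x8,x9}
  V16: {x4} {x6,x7,x8,x9}
  V23: {x4} {x8}
  V24: {x4} {x8}
  V25: {x4} {x8}
  V26: {x4} {x8}
  V34: {x4} {x5,x6,x7,x8,x9}
  V35: {x2,x4,x5,x6,x7,x8,x9}
  V36: {x4} {x6,x7,x8,x9}
  V45: {x4} {x5,x6,x7,x8,x9}
  V46: {x4} {x6,x7,x8,x9}
  V56: {x4} {x6,x7,x8,x9}
  V123: {x4} {x8}
  V124: {x4} {x8}
  V125: {x4} {x8}
  V126: {x4} {x8}
  V134: {x4} {x6,x7,x8,x9}
  V135: {x4} {x6,x7,x8,x9}
  V136: {x4} {x6,x7,x8,x9}
  V145: {x4} {x6,x7,x8,x9}
  V146: {x4} {x6,x7,x8,x9}
  V156: {x4} {x6,x7,x8,x9}
  V234: {x4} {x8}
  V235: {x4} {x8}
  V236: {x4} {x8}
  V245: {x4} {x8}
  V246: {x4} {x8}
  V256: {x4} {x8}
  V345: {x4} {x5,x6,x7,x8,x9}
  V346: {x4} {x6,x7,x8,x9}
  V356: {x4} {x6,x7,x8,x9}
  V456: {x4} {x6,x7,x8,x9}
  V1234: {x4} {x8}
  V1235: {x4} {x8}
  V1236: {x4} {x8}
  V1245: {x4} {x8}
  V1246: {x4} {x8}
  V1256: {x4} {x8}
  V1345: {x4} {x6,x7,x8,x9}
  V1346: {x4} {x6,x7,x8,x9}
  V1356: {x4} {x6,x7,x8,x9}
  V1456: {x4} {x6,x7,x8,x9}
  V2345: {x4} {x8}
  V2346: {x4} {x8}
  V2356: {x4} {x8}
  V2456: {x4} {x8}
  V3456: {x4} {x6,x7,x8,x9}
  V12345: {x4} {x8}
  V12346: {x4} {x8}
  V12356: {x4} {x8}
  V12456: {x4} {x8}
  V13456: {x4} {x6,x7,x8,x9}
  V23456: {x4} {x8}
  V123456: {x4} {x8}
C dims 11,29,40,30; δ0: rk 9, SNF 1^9; δ1: rk 20, SNF 1^20; δ2: rk 20, SNF 1^20
degree 0: 11−9−0 = 2 → Ȟ^0 ≅ Z^2
degree 1: 29−20−9 = 0 → Ȟ^1 ≅ 0
degree 2: 40−20−20 = 0 → Ȟ^2 ≅ 0

Ȟ^0 = Z^2; Ȟ^1 = 0; Ȟ^2 = 0


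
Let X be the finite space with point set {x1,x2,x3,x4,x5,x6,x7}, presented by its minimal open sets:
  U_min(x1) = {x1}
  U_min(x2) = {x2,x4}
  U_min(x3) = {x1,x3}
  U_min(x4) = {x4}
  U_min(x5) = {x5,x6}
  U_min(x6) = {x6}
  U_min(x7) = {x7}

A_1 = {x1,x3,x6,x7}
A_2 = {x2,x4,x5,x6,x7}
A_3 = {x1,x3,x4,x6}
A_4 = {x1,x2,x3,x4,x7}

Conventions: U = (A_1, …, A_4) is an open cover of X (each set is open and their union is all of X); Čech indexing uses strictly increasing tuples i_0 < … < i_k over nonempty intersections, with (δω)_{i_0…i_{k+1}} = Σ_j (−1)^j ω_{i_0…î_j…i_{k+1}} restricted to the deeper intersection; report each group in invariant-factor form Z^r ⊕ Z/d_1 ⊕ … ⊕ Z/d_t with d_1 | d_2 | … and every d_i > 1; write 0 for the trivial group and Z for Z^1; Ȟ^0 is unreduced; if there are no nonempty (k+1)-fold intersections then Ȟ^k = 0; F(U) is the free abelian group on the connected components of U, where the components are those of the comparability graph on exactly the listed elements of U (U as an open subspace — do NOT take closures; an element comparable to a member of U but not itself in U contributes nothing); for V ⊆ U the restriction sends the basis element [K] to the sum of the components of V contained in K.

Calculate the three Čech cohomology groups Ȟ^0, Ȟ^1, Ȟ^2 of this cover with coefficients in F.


Ȟ^0 ≅ Z^4, Ȟ^1 ≅ 0 and Ȟ^2 ≅ 0

intersection data:
  A12={x6,x7} A13={x1,x3,x6} A14={x1,x3,x7} A23={x4,x6} A24={x2,x4,x7} A34={x1,x3,x4}
  A123={x6} A124={x7} A134={x1,x3} A234={x4}
components per intersection:
  A1: {x1,x3} {x6} {x7}
  A2: {x2,x4} {x5,x6} {x7}
  A3: {x1,x3} {x4} {x6}
  A4: {x1,x3} {x2,x4} {x7}
  A12: {x6} {x7}
  A13: {x1,x3} {x6}
  A14: {x1,x3} {x7}
  A23: {x4} {x6}
  A24: {x2,x4} {x7}
  A34: {x1,x3} {x4}
  A123: {x6}
  A124: {x7}
  A134: {x1,x3}
  A234: {x4}
C dims 12,12,4; δ0: rk 8, SNF 1^8; δ1: rk 4, SNF 1^4
Ȟ^0 = (12 − 8) − 0 = 4, so Ȟ^0 ≅ Z^4
Ȟ^1 = (12 − 4) − 8 = 0, so Ȟ^1 ≅ 0
Ȟ^2 = (4 − 0) − 4 = 0, so Ȟ^2 ≅ 0
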